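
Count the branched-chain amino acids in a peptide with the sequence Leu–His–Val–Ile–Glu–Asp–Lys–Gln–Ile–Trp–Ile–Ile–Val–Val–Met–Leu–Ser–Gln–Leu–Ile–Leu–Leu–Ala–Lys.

13

Valine (V), leucine (L), and isoleucine (I) are the branched-chain amino acids.
Matching residues: Leu1, Val3, Ile4, Ile9, Ile11, Ile12, Val13, Val14, Leu16, Leu19, Ile20, Leu21, Leu22.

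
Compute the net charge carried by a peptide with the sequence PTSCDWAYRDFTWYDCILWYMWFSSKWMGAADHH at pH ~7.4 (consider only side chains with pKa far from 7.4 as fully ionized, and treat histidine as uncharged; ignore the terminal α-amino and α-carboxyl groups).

At pH ~7.4 the Lys and Arg side chains are protonated (+1), the Asp and Glu side chains are deprotonated (−1), and with His taken as neutral all other side chains carry no charge.
Positive (K, R): R9, K26 → +2.
Negative (D, E): D5, D10, D15, D32 → −4.
Net charge = (+2) + (−4) = −2.

-2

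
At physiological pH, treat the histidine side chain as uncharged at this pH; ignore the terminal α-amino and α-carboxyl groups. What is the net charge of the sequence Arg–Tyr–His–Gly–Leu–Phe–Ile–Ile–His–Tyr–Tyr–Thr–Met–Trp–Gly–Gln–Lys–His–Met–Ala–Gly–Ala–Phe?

+2

Near pH 7.4, K and R contribute +1 each, D and E contribute −1 each, and every other side chain (His included, as stated) is uncharged.
Positive (K, R): Arg1, Lys17 → +2.
Negative (D, E): none → −0.
Net charge = (+2) + (−0) = +2.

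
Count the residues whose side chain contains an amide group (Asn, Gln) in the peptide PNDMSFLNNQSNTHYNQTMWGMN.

Matching residues: N2, N8, N9, Q10, N12, N16, Q17, N23.

8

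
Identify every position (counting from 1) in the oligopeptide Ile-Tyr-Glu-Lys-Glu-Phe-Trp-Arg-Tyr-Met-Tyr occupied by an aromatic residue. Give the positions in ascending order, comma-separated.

2, 6, 7, 9, 11

F, W, and Y each carry an aromatic ring on the side chain.
Matching residues: Tyr2, Phe6, Trp7, Tyr9, Tyr11.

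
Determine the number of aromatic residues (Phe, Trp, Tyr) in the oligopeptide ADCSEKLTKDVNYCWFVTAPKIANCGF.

Matching residues: Y13, W15, F16, F27.

4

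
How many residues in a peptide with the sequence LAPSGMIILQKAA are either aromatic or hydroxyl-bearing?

1

Aromatic: F, W, Y. Hydroxyl-bearing: S, T, Y.
Aromatic residues here: none (0).
Hydroxyl-bearing residues here: S4 (1).
(Y belongs to both groups, but none appear in this sequence.) Total = 0 + 1 = 1.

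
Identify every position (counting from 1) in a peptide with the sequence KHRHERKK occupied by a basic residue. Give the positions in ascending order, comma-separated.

K, R, and H are the three residues with basic side chains (ε-amine, guanidinium, and imidazole respectively).
Matching residues: K1, H2, R3, H4, R6, K7, K8.

1, 2, 3, 4, 6, 7, 8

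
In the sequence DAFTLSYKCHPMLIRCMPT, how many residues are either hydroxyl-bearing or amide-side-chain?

Hydroxyl-bearing: S, T, Y. Amide-side-chain: N, Q.
Hydroxyl-bearing residues here: T4, S6, Y7, T19 (4).
Amide-side-chain residues here: none (0).
The two groups share no amino acid, so total = 4 + 0 = 4.

4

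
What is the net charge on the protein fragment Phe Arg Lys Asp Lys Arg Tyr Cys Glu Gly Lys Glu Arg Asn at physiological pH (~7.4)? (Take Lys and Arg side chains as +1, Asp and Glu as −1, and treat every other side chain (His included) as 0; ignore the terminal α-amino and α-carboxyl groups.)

+3

Positive (K, R): Arg2, Lys3, Lys5, Arg6, Lys11, Arg13 → +6.
Negative (D, E): Asp4, Glu9, Glu12 → −3.
Net charge = (+6) + (−3) = +3.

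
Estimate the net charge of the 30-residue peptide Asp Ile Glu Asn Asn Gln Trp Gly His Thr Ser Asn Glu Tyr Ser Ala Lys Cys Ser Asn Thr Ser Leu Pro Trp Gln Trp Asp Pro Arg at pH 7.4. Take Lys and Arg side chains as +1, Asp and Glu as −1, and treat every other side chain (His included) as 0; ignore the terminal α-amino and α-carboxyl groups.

Positive (K, R): Lys17, Arg30 → +2.
Negative (D, E): Asp1, Glu3, Glu13, Asp28 → −4.
Net charge = (+2) + (−4) = −2.

-2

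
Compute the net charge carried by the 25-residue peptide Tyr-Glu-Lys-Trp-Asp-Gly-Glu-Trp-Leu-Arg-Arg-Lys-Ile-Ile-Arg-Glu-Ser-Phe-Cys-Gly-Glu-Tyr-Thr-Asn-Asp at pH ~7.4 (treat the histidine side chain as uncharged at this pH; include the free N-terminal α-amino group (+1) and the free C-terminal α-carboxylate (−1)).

The side chains ionized at physiological pH are Lys/Arg (+1) and Asp/Glu (−1); with His treated as neutral, nothing else contributes.
Positive (K, R): Lys3, Arg10, Arg11, Lys12, Arg15 → +5.
Negative (D, E): Glu2, Asp5, Glu7, Glu16, Glu21, Asp25 → −6.
The N-terminus (+1) and C-terminus (−1) cancel.
Net charge = (+5) + (−6) = −1.

-1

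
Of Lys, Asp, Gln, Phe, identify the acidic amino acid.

Asp

The acidic residues are Asp (D) and Glu (E), whose side chains end in a carboxylate group.
Of the listed options, only Asp belongs to this group.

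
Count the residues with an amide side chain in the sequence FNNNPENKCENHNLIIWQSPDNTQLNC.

10

Only N (asparagine) and Q (glutamine) carry a side-chain carboxamide.
Matching residues: N2, N3, N4, N7, N11, N13, Q18, N22, Q24, N26.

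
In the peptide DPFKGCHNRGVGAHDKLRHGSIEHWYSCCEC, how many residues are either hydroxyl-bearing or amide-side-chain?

Hydroxyl-bearing: S, T, Y. Amide-side-chain: N, Q.
Hydroxyl-bearing residues here: S21, Y26, S27 (3).
Amide-side-chain residues here: N8 (1).
The two groups share no amino acid, so total = 3 + 1 = 4.

4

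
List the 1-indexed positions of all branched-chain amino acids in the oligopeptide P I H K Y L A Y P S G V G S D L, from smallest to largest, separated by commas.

2, 6, 12, 16

V, L, and I make up the branched-chain aliphatic group.
Matching residues: I2, L6, V12, L16.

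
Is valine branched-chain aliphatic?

The BCAAs are Val, Leu, and Ile — aliphatic side chains with a branch point.
Valine is in this group.

Yes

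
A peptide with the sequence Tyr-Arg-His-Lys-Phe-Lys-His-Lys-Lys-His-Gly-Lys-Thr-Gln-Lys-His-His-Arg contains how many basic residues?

13

The basic amino acids are Lys (K), Arg (R), and His (H).
Matching residues: Arg2, His3, Lys4, Lys6, His7, Lys8, Lys9, His10, Lys12, Lys15, His16, His17, Arg18.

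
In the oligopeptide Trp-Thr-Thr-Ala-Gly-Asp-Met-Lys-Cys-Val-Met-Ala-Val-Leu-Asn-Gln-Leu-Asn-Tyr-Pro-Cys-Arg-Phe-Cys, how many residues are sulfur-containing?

Cysteine (C, thiol) and methionine (M, thioether) are the two sulfur-containing amino acids.
Matching residues: Met7, Cys9, Met11, Cys21, Cys24.

5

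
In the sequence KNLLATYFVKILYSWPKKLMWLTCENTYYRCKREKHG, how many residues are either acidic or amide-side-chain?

4

Acidic: D, E. Amide-side-chain: N, Q.
Acidic residues here: E25, E34 (2).
Amide-side-chain residues here: N2, N26 (2).
The two groups share no amino acid, so total = 2 + 2 = 4.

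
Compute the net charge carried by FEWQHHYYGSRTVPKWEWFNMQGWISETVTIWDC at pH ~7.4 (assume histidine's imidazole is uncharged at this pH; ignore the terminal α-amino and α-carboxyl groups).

-2

Near pH 7.4, K and R contribute +1 each, D and E contribute −1 each, and every other side chain (His included, as stated) is uncharged.
Positive (K, R): R11, K15 → +2.
Negative (D, E): E2, E17, E27, D33 → −4.
Net charge = (+2) + (−4) = −2.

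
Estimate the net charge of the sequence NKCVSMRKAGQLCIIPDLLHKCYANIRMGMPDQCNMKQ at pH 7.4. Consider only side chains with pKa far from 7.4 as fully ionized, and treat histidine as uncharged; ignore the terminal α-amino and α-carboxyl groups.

+4

The side chains ionized at physiological pH are Lys/Arg (+1) and Asp/Glu (−1); with His treated as neutral, nothing else contributes.
Positive (K, R): K2, R7, K8, K21, R27, K37 → +6.
Negative (D, E): D17, D32 → −2.
Net charge = (+6) + (−2) = +4.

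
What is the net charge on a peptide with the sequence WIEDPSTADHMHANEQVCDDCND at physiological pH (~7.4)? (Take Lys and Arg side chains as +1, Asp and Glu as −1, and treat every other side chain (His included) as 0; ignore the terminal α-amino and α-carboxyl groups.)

-7

Positive (K, R): none → +0.
Negative (D, E): E3, D4, D9, E15, D19, D20, D23 → −7.
Net charge = (+0) + (−7) = −7.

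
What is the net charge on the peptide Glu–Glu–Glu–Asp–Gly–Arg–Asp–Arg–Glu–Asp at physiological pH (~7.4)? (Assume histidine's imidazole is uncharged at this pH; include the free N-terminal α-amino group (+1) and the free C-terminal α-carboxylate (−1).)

At pH ~7.4 the Lys and Arg side chains are protonated (+1), the Asp and Glu side chains are deprotonated (−1), and with His taken as neutral all other side chains carry no charge.
Positive (K, R): Arg6, Arg8 → +2.
Negative (D, E): Glu1, Glu2, Glu3, Asp4, Asp7, Glu9, Asp10 → −7.
The N-terminus (+1) and C-terminus (−1) cancel.
Net charge = (+2) + (−7) = −5.

-5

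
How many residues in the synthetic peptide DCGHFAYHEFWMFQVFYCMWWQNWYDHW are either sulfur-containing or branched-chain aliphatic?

5

Sulfur-containing: C, M. Branched-chain aliphatic: I, L, V.
Sulfur-containing residues here: C2, M12, C18, M19 (4).
Branched-chain aliphatic residues here: V15 (1).
The two groups share no amino acid, so total = 4 + 1 = 5.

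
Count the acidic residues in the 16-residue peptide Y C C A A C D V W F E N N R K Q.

2

The acidic residues are Asp (D) and Glu (E), whose side chains end in a carboxylate group.
Matching residues: D7, E11.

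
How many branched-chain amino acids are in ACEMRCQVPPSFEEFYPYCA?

V, L, and I make up the branched-chain aliphatic group.
Matching residues: V8.

1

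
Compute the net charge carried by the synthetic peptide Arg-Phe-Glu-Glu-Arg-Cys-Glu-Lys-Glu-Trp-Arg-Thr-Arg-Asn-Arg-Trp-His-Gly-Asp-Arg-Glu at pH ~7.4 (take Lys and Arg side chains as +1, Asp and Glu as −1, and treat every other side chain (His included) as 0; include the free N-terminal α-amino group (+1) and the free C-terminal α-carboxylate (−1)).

+1

Positive (K, R): Arg1, Arg5, Lys8, Arg11, Arg13, Arg15, Arg20 → +7.
Negative (D, E): Glu3, Glu4, Glu7, Glu9, Asp19, Glu21 → −6.
The N-terminus (+1) and C-terminus (−1) cancel.
Net charge = (+7) + (−6) = +1.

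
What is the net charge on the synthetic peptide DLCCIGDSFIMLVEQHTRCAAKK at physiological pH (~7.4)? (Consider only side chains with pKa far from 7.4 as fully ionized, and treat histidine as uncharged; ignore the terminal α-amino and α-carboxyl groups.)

0

At pH ~7.4 the Lys and Arg side chains are protonated (+1), the Asp and Glu side chains are deprotonated (−1), and with His taken as neutral all other side chains carry no charge.
Positive (K, R): R18, K22, K23 → +3.
Negative (D, E): D1, D7, E14 → −3.
Net charge = (+3) + (−3) = 0.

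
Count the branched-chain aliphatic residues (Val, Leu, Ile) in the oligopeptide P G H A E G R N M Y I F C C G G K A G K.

Matching residues: I11.

1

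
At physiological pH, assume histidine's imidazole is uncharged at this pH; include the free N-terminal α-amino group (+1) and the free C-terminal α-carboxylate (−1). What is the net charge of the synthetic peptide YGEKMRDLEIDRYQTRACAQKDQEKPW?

The side chains ionized at physiological pH are Lys/Arg (+1) and Asp/Glu (−1); with His treated as neutral, nothing else contributes.
Positive (K, R): K4, R6, R12, R16, K21, K25 → +6.
Negative (D, E): E3, D7, E9, D11, D22, E24 → −6.
The N-terminus (+1) and C-terminus (−1) cancel.
Net charge = (+6) + (−6) = 0.

0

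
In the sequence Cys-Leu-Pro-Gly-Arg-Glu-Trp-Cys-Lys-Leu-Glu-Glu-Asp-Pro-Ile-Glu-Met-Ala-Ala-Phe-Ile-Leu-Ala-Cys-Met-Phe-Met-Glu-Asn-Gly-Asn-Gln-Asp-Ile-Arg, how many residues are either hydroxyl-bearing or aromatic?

3

Hydroxyl-bearing: S, T, Y. Aromatic: F, W, Y.
Hydroxyl-bearing residues here: none (0).
Aromatic residues here: Trp7, Phe20, Phe26 (3).
(Y belongs to both groups, but none appear in this sequence.) Total = 0 + 3 = 3.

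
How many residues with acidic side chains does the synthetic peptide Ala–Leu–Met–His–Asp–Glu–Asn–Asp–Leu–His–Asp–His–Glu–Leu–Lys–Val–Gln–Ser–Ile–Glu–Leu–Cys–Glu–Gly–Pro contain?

7

The acidic residues are Asp (D) and Glu (E), whose side chains end in a carboxylate group.
Matching residues: Asp5, Glu6, Asp8, Asp11, Glu13, Glu20, Glu23.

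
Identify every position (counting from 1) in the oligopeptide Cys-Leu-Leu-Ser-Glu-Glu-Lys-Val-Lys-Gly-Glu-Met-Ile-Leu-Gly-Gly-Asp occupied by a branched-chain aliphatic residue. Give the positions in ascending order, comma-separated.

2, 3, 8, 13, 14

Valine (V), leucine (L), and isoleucine (I) are the branched-chain amino acids.
Matching residues: Leu2, Leu3, Val8, Ile13, Leu14.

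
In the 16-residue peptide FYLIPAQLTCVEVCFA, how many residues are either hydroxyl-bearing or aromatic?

Hydroxyl-bearing: S, T, Y. Aromatic: F, W, Y.
Hydroxyl-bearing residues here: Y2, T9 (2).
Aromatic residues here: F1, Y2, F15 (3).
Y is in both groups, so the 1 Y residue must not be double-counted.
Total = 2 + 3 − 1 = 4.

4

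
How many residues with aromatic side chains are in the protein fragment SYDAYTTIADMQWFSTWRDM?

Phenylalanine (F), tryptophan (W), and tyrosine (Y) have aromatic ring side chains.
Matching residues: Y2, Y5, W13, F14, W17.

5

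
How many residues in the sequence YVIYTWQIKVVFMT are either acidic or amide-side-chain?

Acidic: D, E. Amide-side-chain: N, Q.
Acidic residues here: none (0).
Amide-side-chain residues here: Q7 (1).
The two groups share no amino acid, so total = 0 + 1 = 1.

1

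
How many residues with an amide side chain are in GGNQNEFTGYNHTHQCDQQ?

7

The amide-side-chain residues are Asn (N) and Gln (Q).
Matching residues: N3, Q4, N5, N11, Q15, Q18, Q19.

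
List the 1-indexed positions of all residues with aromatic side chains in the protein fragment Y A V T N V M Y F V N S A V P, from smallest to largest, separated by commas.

F, W, and Y each carry an aromatic ring on the side chain.
Matching residues: Y1, Y8, F9.

1, 8, 9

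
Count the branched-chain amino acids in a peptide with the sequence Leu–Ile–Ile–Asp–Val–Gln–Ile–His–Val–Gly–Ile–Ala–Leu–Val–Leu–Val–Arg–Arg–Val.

Valine (V), leucine (L), and isoleucine (I) are the branched-chain amino acids.
Matching residues: Leu1, Ile2, Ile3, Val5, Ile7, Val9, Ile11, Leu13, Val14, Leu15, Val16, Val19.

12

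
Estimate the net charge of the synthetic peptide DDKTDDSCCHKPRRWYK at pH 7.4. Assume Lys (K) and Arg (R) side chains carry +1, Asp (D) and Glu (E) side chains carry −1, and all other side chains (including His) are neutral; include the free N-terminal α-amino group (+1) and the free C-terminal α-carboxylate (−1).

+1

Positive (K, R): K3, K11, R13, R14, K17 → +5.
Negative (D, E): D1, D2, D5, D6 → −4.
The N-terminus (+1) and C-terminus (−1) cancel.
Net charge = (+5) + (−4) = +1.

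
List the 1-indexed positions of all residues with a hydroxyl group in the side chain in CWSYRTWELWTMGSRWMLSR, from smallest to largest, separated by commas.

3, 4, 6, 11, 14, 19

S, T, and Y are the three residues with a side-chain hydroxyl.
Matching residues: S3, Y4, T6, T11, S14, S19.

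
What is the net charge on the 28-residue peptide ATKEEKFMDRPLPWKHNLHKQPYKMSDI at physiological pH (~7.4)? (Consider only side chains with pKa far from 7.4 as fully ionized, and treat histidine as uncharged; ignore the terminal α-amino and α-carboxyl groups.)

+2

Near pH 7.4, K and R contribute +1 each, D and E contribute −1 each, and every other side chain (His included, as stated) is uncharged.
Positive (K, R): K3, K6, R10, K15, K20, K24 → +6.
Negative (D, E): E4, E5, D9, D27 → −4.
Net charge = (+6) + (−4) = +2.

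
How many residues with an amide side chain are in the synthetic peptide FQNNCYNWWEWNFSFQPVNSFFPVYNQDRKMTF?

Asparagine (N) and glutamine (Q) have uncharged amide side chains.
Matching residues: Q2, N3, N4, N7, N12, Q16, N19, N26, Q27.

9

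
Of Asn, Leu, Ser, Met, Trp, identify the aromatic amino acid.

Trp

The aromatic amino acids are Phe (F, benzyl), Trp (W, indole), and Tyr (Y, phenol).
Of the listed options, only Trp belongs to this group.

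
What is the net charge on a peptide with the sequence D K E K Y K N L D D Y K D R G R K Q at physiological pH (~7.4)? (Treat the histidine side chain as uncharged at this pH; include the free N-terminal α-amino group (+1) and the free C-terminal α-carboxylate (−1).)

The side chains ionized at physiological pH are Lys/Arg (+1) and Asp/Glu (−1); with His treated as neutral, nothing else contributes.
Positive (K, R): K2, K4, K6, K12, R14, R16, K17 → +7.
Negative (D, E): D1, E3, D9, D10, D13 → −5.
The N-terminus (+1) and C-terminus (−1) cancel.
Net charge = (+7) + (−5) = +2.

+2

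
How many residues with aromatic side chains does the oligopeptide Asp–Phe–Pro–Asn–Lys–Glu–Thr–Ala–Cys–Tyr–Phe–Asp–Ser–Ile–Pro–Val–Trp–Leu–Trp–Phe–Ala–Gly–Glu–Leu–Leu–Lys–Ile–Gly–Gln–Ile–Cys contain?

F, W, and Y each carry an aromatic ring on the side chain.
Matching residues: Phe2, Tyr10, Phe11, Trp17, Trp19, Phe20.

6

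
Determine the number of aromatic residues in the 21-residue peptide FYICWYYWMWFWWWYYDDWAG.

14

The aromatic amino acids are Phe (F, benzyl), Trp (W, indole), and Tyr (Y, phenol).
Matching residues: F1, Y2, W5, Y6, Y7, W8, W10, F11, W12, W13, W14, Y15, Y16, W19.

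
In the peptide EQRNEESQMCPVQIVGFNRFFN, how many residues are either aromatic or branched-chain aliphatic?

6

Aromatic: F, W, Y. Branched-chain aliphatic: I, L, V.
Aromatic residues here: F17, F20, F21 (3).
Branched-chain aliphatic residues here: V12, I14, V15 (3).
The two groups share no amino acid, so total = 3 + 3 = 6.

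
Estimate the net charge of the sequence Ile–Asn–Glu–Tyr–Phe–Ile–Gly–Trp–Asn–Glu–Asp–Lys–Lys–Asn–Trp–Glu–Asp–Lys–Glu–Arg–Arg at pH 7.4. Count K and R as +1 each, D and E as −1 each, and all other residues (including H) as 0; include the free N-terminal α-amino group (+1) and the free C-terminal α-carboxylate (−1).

-1

Positive (K, R): Lys12, Lys13, Lys18, Arg20, Arg21 → +5.
Negative (D, E): Glu3, Glu10, Asp11, Glu16, Asp17, Glu19 → −6.
The N-terminus (+1) and C-terminus (−1) cancel.
Net charge = (+5) + (−6) = −1.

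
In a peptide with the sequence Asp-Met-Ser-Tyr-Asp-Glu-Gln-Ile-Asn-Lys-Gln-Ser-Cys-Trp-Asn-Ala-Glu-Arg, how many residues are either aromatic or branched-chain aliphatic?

Aromatic: F, W, Y. Branched-chain aliphatic: I, L, V.
Aromatic residues here: Tyr4, Trp14 (2).
Branched-chain aliphatic residues here: Ile8 (1).
The two groups share no amino acid, so total = 2 + 1 = 3.

3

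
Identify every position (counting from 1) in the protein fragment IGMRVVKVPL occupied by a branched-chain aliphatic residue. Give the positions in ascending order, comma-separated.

The BCAAs are Val, Leu, and Ile — aliphatic side chains with a branch point.
Matching residues: I1, V5, V6, V8, L10.

1, 5, 6, 8, 10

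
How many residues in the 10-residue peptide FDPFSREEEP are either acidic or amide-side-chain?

Acidic: D, E. Amide-side-chain: N, Q.
Acidic residues here: D2, E7, E8, E9 (4).
Amide-side-chain residues here: none (0).
The two groups share no amino acid, so total = 4 + 0 = 4.

4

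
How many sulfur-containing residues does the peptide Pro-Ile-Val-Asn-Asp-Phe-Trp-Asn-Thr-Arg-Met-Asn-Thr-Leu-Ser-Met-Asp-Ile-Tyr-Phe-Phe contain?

2

Only Cys (C) and Met (M) have a sulfur atom in the side chain.
Matching residues: Met11, Met16.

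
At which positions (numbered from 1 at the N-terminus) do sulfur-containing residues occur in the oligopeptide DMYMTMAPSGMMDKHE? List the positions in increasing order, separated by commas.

2, 4, 6, 11, 12

Cysteine (C, thiol) and methionine (M, thioether) are the two sulfur-containing amino acids.
Matching residues: M2, M4, M6, M11, M12.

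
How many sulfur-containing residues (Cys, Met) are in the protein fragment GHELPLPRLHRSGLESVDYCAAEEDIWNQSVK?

1

Matching residues: C20.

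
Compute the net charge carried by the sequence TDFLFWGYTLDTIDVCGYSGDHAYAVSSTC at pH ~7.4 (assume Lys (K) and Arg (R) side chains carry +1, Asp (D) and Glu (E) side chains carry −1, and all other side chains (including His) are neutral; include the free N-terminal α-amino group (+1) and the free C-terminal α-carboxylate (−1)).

-4

Positive (K, R): none → +0.
Negative (D, E): D2, D11, D14, D21 → −4.
The N-terminus (+1) and C-terminus (−1) cancel.
Net charge = (+0) + (−4) = −4.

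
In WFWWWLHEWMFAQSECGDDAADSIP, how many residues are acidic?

Only D (aspartate) and E (glutamate) carry a side-chain carboxylic acid.
Matching residues: E8, E15, D18, D19, D22.

5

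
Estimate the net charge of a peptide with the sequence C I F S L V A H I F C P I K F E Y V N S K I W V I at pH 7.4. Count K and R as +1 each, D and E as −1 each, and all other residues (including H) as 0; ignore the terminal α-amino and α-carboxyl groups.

Positive (K, R): K14, K21 → +2.
Negative (D, E): E16 → −1.
Net charge = (+2) + (−1) = +1.

+1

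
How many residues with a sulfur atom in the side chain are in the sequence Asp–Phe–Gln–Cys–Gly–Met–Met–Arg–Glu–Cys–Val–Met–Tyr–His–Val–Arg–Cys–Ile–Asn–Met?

Only Cys (C) and Met (M) have a sulfur atom in the side chain.
Matching residues: Cys4, Met6, Met7, Cys10, Met12, Cys17, Met20.

7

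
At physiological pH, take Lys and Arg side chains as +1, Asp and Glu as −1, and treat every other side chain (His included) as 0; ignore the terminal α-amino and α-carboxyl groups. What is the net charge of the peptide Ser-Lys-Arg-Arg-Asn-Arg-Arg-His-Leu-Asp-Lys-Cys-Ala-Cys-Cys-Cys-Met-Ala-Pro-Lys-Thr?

+6

Positive (K, R): Lys2, Arg3, Arg4, Arg6, Arg7, Lys11, Lys20 → +7.
Negative (D, E): Asp10 → −1.
Net charge = (+7) + (−1) = +6.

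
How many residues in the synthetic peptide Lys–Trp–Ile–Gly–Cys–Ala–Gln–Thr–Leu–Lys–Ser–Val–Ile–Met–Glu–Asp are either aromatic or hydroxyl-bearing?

Aromatic: F, W, Y. Hydroxyl-bearing: S, T, Y.
Aromatic residues here: Trp2 (1).
Hydroxyl-bearing residues here: Thr8, Ser11 (2).
(Y belongs to both groups, but none appear in this sequence.) Total = 1 + 2 = 3.

3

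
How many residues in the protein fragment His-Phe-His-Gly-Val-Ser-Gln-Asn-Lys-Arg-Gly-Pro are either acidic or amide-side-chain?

Acidic: D, E. Amide-side-chain: N, Q.
Acidic residues here: none (0).
Amide-side-chain residues here: Gln7, Asn8 (2).
The two groups share no amino acid, so total = 0 + 2 = 2.

2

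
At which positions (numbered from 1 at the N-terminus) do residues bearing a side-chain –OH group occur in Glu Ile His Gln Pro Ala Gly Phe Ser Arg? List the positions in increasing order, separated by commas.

9

S, T, and Y are the three residues with a side-chain hydroxyl.
Matching residues: Ser9.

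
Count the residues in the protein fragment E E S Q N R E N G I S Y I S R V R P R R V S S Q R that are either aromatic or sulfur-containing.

Aromatic: F, W, Y. Sulfur-containing: C, M.
Aromatic residues here: Y12 (1).
Sulfur-containing residues here: none (0).
The two groups share no amino acid, so total = 1 + 0 = 1.

1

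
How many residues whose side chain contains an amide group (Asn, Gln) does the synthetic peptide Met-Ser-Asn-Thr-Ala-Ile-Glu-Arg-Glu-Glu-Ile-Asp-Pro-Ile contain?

1

Matching residues: Asn3.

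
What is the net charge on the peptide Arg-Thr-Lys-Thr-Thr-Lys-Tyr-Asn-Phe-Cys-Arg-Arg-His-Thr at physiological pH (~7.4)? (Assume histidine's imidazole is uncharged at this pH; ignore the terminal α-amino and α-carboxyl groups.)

+5

The side chains ionized at physiological pH are Lys/Arg (+1) and Asp/Glu (−1); with His treated as neutral, nothing else contributes.
Positive (K, R): Arg1, Lys3, Lys6, Arg11, Arg12 → +5.
Negative (D, E): none → −0.
Net charge = (+5) + (−0) = +5.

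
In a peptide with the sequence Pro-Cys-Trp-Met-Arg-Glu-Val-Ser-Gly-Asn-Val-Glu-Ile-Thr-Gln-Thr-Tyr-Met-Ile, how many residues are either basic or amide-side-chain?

3

Basic: H, K, R. Amide-side-chain: N, Q.
Basic residues here: Arg5 (1).
Amide-side-chain residues here: Asn10, Gln15 (2).
The two groups share no amino acid, so total = 1 + 2 = 3.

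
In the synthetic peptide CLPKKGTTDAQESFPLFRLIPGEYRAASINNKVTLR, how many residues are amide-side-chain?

3

Only N (asparagine) and Q (glutamine) carry a side-chain carboxamide.
Matching residues: Q11, N30, N31.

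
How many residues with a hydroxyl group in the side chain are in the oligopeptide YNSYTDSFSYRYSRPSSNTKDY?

13

S, T, and Y are the three residues with a side-chain hydroxyl.
Matching residues: Y1, S3, Y4, T5, S7, S9, Y10, Y12, S13, S16, S17, T19, Y22.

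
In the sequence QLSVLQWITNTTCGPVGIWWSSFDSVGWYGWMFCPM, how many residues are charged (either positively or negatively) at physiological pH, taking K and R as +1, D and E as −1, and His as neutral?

Charged side chains at pH ~7.4: K, R (positive); D, E (negative).
Matching residues: D24.

1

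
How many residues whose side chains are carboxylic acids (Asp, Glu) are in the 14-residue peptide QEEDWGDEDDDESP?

9

Matching residues: E2, E3, D4, D7, E8, D9, D10, D11, E12.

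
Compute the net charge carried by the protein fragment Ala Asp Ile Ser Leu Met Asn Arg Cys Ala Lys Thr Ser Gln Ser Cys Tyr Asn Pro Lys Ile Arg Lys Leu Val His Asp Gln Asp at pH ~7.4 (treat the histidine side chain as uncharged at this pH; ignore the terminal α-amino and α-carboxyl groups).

+2

At pH ~7.4 the Lys and Arg side chains are protonated (+1), the Asp and Glu side chains are deprotonated (−1), and with His taken as neutral all other side chains carry no charge.
Positive (K, R): Arg8, Lys11, Lys20, Arg22, Lys23 → +5.
Negative (D, E): Asp2, Asp27, Asp29 → −3.
Net charge = (+5) + (−3) = +2.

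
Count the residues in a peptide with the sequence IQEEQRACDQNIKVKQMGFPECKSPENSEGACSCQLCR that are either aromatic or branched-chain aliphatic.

5

Aromatic: F, W, Y. Branched-chain aliphatic: I, L, V.
Aromatic residues here: F19 (1).
Branched-chain aliphatic residues here: I1, I12, V14, L36 (4).
The two groups share no amino acid, so total = 1 + 4 = 5.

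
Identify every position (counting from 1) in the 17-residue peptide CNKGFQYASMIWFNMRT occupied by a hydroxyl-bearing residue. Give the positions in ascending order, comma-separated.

7, 9, 17

Serine (S), threonine (T), and tyrosine (Y) each carry a hydroxyl group on the side chain.
Matching residues: Y7, S9, T17.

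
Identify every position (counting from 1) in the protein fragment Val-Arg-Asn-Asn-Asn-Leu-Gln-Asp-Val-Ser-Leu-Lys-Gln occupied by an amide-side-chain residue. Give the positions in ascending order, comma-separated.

3, 4, 5, 7, 13

The amide-side-chain residues are Asn (N) and Gln (Q).
Matching residues: Asn3, Asn4, Asn5, Gln7, Gln13.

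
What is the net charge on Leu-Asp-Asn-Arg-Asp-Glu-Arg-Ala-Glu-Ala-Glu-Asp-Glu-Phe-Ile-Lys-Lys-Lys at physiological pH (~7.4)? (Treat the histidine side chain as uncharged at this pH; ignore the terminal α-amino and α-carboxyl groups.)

Near pH 7.4, K and R contribute +1 each, D and E contribute −1 each, and every other side chain (His included, as stated) is uncharged.
Positive (K, R): Arg4, Arg7, Lys16, Lys17, Lys18 → +5.
Negative (D, E): Asp2, Asp5, Glu6, Glu9, Glu11, Asp12, Glu13 → −7.
Net charge = (+5) + (−7) = −2.

-2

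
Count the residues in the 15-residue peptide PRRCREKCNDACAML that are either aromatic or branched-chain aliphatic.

1

Aromatic: F, W, Y. Branched-chain aliphatic: I, L, V.
Aromatic residues here: none (0).
Branched-chain aliphatic residues here: L15 (1).
The two groups share no amino acid, so total = 0 + 1 = 1.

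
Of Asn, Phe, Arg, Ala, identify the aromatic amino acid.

Phe

Phenylalanine (F), tryptophan (W), and tyrosine (Y) have aromatic ring side chains.
Of the listed options, only Phe belongs to this group.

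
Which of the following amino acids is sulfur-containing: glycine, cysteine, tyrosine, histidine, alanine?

cysteine

The sulfur-bearing residues are cysteine (–SH) and methionine (–S–CH₃).
Of the listed options, only cysteine belongs to this group.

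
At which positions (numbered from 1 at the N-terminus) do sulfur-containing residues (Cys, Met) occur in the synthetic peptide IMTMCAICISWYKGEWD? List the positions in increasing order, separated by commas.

2, 4, 5, 8

Matching residues: M2, M4, C5, C8.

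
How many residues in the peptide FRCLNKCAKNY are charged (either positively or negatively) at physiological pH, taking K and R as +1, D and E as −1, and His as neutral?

3

Charged side chains at pH ~7.4: K, R (positive); D, E (negative).
Matching residues: R2, K6, K9.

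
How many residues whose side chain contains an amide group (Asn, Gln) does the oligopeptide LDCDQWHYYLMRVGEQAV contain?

Matching residues: Q5, Q16.

2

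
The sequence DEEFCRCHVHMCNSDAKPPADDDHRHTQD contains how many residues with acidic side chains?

8

Aspartate (D) and glutamate (E) have carboxylic-acid side chains and are the acidic amino acids.
Matching residues: D1, E2, E3, D15, D21, D22, D23, D29.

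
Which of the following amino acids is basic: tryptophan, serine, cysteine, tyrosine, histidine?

histidine

The basic amino acids are Lys (K), Arg (R), and His (H).
Of the listed options, only histidine belongs to this group.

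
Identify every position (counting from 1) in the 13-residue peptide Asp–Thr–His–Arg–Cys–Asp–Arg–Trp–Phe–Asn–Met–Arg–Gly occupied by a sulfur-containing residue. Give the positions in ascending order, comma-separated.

Only Cys (C) and Met (M) have a sulfur atom in the side chain.
Matching residues: Cys5, Met11.

5, 11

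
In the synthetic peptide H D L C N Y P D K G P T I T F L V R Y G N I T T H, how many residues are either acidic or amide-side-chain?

4

Acidic: D, E. Amide-side-chain: N, Q.
Acidic residues here: D2, D8 (2).
Amide-side-chain residues here: N5, N21 (2).
The two groups share no amino acid, so total = 2 + 2 = 4.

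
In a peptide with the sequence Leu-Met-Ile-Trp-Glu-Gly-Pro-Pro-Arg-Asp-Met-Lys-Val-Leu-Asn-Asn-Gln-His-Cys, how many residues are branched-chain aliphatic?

The BCAAs are Val, Leu, and Ile — aliphatic side chains with a branch point.
Matching residues: Leu1, Ile3, Val13, Leu14.

4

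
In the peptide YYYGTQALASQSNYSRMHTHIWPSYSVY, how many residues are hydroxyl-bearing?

13

S, T, and Y are the three residues with a side-chain hydroxyl.
Matching residues: Y1, Y2, Y3, T5, S10, S12, Y14, S15, T19, S24, Y25, S26, Y28.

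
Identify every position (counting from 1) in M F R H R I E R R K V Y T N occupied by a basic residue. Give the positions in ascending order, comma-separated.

K, R, and H are the three residues with basic side chains (ε-amine, guanidinium, and imidazole respectively).
Matching residues: R3, H4, R5, R8, R9, K10.

3, 4, 5, 8, 9, 10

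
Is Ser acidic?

Only D (aspartate) and E (glutamate) carry a side-chain carboxylic acid.
Serine is not in this group.

No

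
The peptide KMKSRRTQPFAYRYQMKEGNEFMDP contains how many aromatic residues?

4

Phenylalanine (F), tryptophan (W), and tyrosine (Y) have aromatic ring side chains.
Matching residues: F10, Y12, Y14, F22.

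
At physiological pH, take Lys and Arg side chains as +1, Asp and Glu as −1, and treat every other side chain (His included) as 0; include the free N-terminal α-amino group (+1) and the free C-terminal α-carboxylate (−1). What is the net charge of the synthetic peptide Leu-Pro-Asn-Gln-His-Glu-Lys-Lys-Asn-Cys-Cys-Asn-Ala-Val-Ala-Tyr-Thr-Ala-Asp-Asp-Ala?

-1

Positive (K, R): Lys7, Lys8 → +2.
Negative (D, E): Glu6, Asp19, Asp20 → −3.
The N-terminus (+1) and C-terminus (−1) cancel.
Net charge = (+2) + (−3) = −1.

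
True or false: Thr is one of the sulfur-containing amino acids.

Cysteine (C, thiol) and methionine (M, thioether) are the two sulfur-containing amino acids.
Threonine is not in this group.

False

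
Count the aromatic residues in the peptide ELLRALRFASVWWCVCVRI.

3

Phenylalanine (F), tryptophan (W), and tyrosine (Y) have aromatic ring side chains.
Matching residues: F8, W12, W13.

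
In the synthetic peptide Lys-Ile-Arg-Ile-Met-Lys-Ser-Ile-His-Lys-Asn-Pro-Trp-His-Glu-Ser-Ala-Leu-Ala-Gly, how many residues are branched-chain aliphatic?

Valine (V), leucine (L), and isoleucine (I) are the branched-chain amino acids.
Matching residues: Ile2, Ile4, Ile8, Leu18.

4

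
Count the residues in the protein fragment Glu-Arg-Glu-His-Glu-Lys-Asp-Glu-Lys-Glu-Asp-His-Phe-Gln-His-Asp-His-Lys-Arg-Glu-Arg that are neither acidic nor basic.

2

Acidic: D, E. Basic: K, R, H. All other residues are neither.
Matching residues: Phe13, Gln14.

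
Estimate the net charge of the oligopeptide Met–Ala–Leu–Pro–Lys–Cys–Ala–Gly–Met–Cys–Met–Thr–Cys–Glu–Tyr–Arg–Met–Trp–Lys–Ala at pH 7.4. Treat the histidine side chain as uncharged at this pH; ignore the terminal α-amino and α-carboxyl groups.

At pH ~7.4 the Lys and Arg side chains are protonated (+1), the Asp and Glu side chains are deprotonated (−1), and with His taken as neutral all other side chains carry no charge.
Positive (K, R): Lys5, Arg16, Lys19 → +3.
Negative (D, E): Glu14 → −1.
Net charge = (+3) + (−1) = +2.

+2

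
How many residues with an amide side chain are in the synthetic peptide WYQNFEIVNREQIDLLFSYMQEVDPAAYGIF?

5

Only N (asparagine) and Q (glutamine) carry a side-chain carboxamide.
Matching residues: Q3, N4, N9, Q12, Q21.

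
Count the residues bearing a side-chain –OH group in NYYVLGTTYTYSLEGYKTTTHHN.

The –OH-bearing residues are Ser, Thr (aliphatic alcohols), and Tyr (phenol).
Matching residues: Y2, Y3, T7, T8, Y9, T10, Y11, S12, Y16, T18, T19, T20.

12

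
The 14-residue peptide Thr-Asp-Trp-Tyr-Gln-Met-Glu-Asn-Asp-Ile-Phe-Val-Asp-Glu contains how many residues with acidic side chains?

Aspartate (D) and glutamate (E) have carboxylic-acid side chains and are the acidic amino acids.
Matching residues: Asp2, Glu7, Asp9, Asp13, Glu14.

5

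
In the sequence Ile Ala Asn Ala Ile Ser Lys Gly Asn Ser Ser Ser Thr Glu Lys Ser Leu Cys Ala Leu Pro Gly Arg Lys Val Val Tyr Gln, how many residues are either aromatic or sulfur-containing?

2

Aromatic: F, W, Y. Sulfur-containing: C, M.
Aromatic residues here: Tyr27 (1).
Sulfur-containing residues here: Cys18 (1).
The two groups share no amino acid, so total = 1 + 1 = 2.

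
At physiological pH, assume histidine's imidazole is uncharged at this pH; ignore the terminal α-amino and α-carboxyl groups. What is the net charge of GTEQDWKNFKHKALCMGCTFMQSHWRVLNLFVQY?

+2

At pH ~7.4 the Lys and Arg side chains are protonated (+1), the Asp and Glu side chains are deprotonated (−1), and with His taken as neutral all other side chains carry no charge.
Positive (K, R): K7, K10, K12, R26 → +4.
Negative (D, E): E3, D5 → −2.
Net charge = (+4) + (−2) = +2.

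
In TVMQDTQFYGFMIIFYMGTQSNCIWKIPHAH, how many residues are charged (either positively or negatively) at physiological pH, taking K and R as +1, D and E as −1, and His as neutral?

Charged side chains at pH ~7.4: K, R (positive); D, E (negative).
Matching residues: D5, K26.

2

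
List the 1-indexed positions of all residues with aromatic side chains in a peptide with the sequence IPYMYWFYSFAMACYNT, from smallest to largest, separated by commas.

3, 5, 6, 7, 8, 10, 15

The aromatic amino acids are Phe (F, benzyl), Trp (W, indole), and Tyr (Y, phenol).
Matching residues: Y3, Y5, W6, F7, Y8, F10, Y15.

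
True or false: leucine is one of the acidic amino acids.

False

The acidic residues are Asp (D) and Glu (E), whose side chains end in a carboxylate group.
Leucine is not in this group.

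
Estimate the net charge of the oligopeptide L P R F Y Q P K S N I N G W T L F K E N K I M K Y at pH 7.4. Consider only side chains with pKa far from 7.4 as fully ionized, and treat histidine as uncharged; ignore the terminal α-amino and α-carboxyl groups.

+4

At pH ~7.4 the Lys and Arg side chains are protonated (+1), the Asp and Glu side chains are deprotonated (−1), and with His taken as neutral all other side chains carry no charge.
Positive (K, R): R3, K8, K18, K21, K24 → +5.
Negative (D, E): E19 → −1.
Net charge = (+5) + (−1) = +4.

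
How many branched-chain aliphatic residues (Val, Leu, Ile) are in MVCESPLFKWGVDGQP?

3

Matching residues: V2, L7, V12.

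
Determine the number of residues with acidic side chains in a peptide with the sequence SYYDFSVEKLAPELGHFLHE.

Only D (aspartate) and E (glutamate) carry a side-chain carboxylic acid.
Matching residues: D4, E8, E13, E20.

4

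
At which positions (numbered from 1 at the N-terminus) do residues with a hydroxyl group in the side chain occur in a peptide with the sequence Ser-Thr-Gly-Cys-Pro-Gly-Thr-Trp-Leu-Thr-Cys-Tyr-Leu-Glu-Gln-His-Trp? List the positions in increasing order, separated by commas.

Serine (S), threonine (T), and tyrosine (Y) each carry a hydroxyl group on the side chain.
Matching residues: Ser1, Thr2, Thr7, Thr10, Tyr12.

1, 2, 7, 10, 12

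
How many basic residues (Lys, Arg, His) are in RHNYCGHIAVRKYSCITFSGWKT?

6

Matching residues: R1, H2, H7, R11, K12, K22.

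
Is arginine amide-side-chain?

No

Asparagine (N) and glutamine (Q) have uncharged amide side chains.
Arginine is not in this group.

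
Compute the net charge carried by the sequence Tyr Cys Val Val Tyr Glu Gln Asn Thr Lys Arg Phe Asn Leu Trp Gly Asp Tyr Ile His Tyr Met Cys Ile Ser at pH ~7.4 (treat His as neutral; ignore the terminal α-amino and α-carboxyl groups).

The side chains ionized at physiological pH are Lys/Arg (+1) and Asp/Glu (−1); with His treated as neutral, nothing else contributes.
Positive (K, R): Lys10, Arg11 → +2.
Negative (D, E): Glu6, Asp17 → −2.
Net charge = (+2) + (−2) = 0.

0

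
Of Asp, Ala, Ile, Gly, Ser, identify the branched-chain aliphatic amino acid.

V, L, and I make up the branched-chain aliphatic group.
Of the listed options, only Ile belongs to this group.

Ile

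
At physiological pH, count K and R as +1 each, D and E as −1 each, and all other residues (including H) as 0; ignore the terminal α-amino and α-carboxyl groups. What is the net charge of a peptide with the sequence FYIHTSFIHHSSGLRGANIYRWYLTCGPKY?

Positive (K, R): R15, R21, K29 → +3.
Negative (D, E): none → −0.
Net charge = (+3) + (−0) = +3.

+3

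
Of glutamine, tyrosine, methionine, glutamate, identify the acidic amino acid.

Aspartate (D) and glutamate (E) have carboxylic-acid side chains and are the acidic amino acids.
Of the listed options, only glutamate belongs to this group.

glutamate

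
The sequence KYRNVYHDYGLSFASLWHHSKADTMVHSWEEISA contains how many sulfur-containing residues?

Cysteine (C, thiol) and methionine (M, thioether) are the two sulfur-containing amino acids.
Matching residues: M25.

1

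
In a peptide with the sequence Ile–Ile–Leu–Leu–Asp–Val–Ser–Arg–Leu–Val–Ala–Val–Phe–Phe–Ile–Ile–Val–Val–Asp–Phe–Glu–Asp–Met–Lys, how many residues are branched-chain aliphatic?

12

Valine (V), leucine (L), and isoleucine (I) are the branched-chain amino acids.
Matching residues: Ile1, Ile2, Leu3, Leu4, Val6, Leu9, Val10, Val12, Ile15, Ile16, Val17, Val18.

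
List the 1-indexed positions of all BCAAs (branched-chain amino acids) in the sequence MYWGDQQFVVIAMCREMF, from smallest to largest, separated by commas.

The BCAAs are Val, Leu, and Ile — aliphatic side chains with a branch point.
Matching residues: V9, V10, I11.

9, 10, 11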